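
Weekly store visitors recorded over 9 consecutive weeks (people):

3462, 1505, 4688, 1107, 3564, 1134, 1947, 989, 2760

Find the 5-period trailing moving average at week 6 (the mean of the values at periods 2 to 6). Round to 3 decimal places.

2399.600

Sum of periods 2–6: 1505 + 4688 + 1107 + 3564 + 1134 = 11998
Divide by 5: 11998 / 5 = 2399.600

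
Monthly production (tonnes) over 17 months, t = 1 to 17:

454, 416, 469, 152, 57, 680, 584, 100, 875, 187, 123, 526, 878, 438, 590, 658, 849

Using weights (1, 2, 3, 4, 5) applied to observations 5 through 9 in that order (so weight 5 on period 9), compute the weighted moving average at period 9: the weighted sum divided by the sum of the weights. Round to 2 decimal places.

529.60

Weighted sum: 1·57 + 2·680 + 3·584 + 4·100 + 5·875 = 57 + 1360 + 1752 + 400 + 4375 = 7944
Weight total: 1 + 2 + 3 + 4 + 5 = 15
WMA = 7944 / 15 = 529.60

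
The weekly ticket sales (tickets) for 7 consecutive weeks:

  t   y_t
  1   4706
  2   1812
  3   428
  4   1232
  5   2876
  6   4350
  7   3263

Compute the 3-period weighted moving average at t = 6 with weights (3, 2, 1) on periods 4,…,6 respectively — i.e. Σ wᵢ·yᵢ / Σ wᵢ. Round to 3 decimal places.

Weighted sum: 3·1232 + 2·2876 + 1·4350 = 3696 + 5752 + 4350 = 13798
Weight total: 3 + 2 + 1 = 6
WMA = 13798 / 6 = 2299.667

2299.667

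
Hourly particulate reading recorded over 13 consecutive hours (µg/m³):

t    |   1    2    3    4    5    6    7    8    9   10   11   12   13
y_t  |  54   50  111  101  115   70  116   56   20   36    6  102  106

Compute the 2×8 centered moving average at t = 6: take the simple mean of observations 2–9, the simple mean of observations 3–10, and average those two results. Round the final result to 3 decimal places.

79.000

Sum over 2–9: 50 + 111 + 101 + 115 + 70 + 116 + 56 + 20 = 639
Sum over 3–10: 111 + 101 + 115 + 70 + 116 + 56 + 20 + 36 = 625
CMA at t=6 = (639 + 625) / (2·8) = 1264 / 16 = 79.000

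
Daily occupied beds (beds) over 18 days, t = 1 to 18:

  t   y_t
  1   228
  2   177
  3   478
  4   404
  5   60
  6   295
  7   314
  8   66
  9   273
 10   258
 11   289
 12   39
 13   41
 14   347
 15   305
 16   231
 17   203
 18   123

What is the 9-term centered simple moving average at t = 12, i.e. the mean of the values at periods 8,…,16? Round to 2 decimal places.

205.44

Sum of periods 8–16: 66 + 273 + 258 + 289 + 39 + 41 + 347 + 305 + 231 = 1849
Divide by 9: 1849 / 9 = 205.44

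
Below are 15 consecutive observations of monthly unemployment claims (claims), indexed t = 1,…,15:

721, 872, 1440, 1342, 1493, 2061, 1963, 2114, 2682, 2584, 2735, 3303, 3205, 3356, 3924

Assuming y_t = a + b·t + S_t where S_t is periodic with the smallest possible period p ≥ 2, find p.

3

First differences y_{t+1} − y_t: 151, 568, -98, 151, 568, -98, 151, 568, …
The difference pattern repeats every 3 terms and not for any smaller step, so p = 3.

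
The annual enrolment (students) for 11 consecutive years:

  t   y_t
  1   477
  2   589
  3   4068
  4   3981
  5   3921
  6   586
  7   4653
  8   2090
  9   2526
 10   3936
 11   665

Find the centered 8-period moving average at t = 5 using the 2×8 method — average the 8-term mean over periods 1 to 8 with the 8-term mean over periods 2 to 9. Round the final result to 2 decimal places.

2673.69

Sum over 1–8: 477 + 589 + 4068 + 3981 + 3921 + 586 + 4653 + 2090 = 20365
Sum over 2–9: 589 + 4068 + 3981 + 3921 + 586 + 4653 + 2090 + 2526 = 22414
CMA at t=5 = (20365 + 22414) / (2·8) = 42779 / 16 = 2673.69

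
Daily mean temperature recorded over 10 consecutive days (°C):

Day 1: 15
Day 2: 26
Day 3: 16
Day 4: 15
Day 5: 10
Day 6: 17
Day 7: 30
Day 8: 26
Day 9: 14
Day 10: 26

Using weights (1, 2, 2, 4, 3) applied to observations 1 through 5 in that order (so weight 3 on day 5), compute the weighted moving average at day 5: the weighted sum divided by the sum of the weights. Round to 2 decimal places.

Weighted sum: 1·15 + 2·26 + 2·16 + 4·15 + 3·10 = 15 + 52 + 32 + 60 + 30 = 189
Weight total: 1 + 2 + 2 + 4 + 3 = 12
WMA = 189 / 12 = 15.75

15.75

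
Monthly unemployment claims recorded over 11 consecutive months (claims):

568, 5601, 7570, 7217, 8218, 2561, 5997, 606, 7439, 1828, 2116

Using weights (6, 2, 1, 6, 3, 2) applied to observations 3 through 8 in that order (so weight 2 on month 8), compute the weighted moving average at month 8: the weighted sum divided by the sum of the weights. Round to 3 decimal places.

5132.050

Weighted sum: 6·7570 + 2·7217 + 1·8218 + 6·2561 + 3·5997 + 2·606 = 45420 + 14434 + 8218 + 15366 + 17991 + 1212 = 102641
Weight total: 6 + 2 + 1 + 6 + 3 + 2 = 20
WMA = 102641 / 20 = 5132.050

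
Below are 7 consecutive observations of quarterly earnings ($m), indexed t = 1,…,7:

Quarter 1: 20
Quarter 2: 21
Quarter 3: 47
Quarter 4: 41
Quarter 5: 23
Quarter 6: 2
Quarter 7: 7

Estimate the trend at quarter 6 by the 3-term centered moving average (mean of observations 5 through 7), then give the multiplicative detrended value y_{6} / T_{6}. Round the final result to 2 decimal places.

Trend T_6 = (23 + 2 + 7) / 3 = 32/3 = 10.6667
Ratio to trend: 2 / 10.6667 = 0.19

0.19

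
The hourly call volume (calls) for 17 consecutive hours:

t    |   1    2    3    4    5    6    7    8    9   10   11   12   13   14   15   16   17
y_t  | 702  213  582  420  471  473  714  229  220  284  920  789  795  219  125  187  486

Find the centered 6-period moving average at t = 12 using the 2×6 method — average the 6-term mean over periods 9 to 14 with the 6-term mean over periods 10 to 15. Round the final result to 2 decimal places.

Sum over 9–14: 220 + 284 + 920 + 789 + 795 + 219 = 3227
Sum over 10–15: 284 + 920 + 789 + 795 + 219 + 125 = 3132
CMA at t=12 = (3227 + 3132) / (2·6) = 6359 / 12 = 529.92

529.92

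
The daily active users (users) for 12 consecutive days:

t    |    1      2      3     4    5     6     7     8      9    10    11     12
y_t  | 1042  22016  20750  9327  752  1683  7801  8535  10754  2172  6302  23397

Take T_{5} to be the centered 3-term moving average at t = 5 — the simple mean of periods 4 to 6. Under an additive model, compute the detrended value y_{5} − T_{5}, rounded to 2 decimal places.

Trend T_5 = (9327 + 752 + 1683) / 3 = 11762/3 = 3920.6667
Detrended value: 752 − 3920.6667 = -3168.67

-3168.67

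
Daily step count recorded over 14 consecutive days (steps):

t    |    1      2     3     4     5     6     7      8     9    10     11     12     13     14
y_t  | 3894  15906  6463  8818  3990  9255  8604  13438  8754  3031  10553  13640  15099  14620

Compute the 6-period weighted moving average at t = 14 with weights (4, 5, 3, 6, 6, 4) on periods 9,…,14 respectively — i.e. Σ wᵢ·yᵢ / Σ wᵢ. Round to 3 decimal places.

Weighted sum: 4·8754 + 5·3031 + 3·10553 + 6·13640 + 6·15099 + 4·14620 = 35016 + 15155 + 31659 + 81840 + 90594 + 58480 = 312744
Weight total: 4 + 5 + 3 + 6 + 6 + 4 = 28
WMA = 312744 / 28 = 11169.429

11169.429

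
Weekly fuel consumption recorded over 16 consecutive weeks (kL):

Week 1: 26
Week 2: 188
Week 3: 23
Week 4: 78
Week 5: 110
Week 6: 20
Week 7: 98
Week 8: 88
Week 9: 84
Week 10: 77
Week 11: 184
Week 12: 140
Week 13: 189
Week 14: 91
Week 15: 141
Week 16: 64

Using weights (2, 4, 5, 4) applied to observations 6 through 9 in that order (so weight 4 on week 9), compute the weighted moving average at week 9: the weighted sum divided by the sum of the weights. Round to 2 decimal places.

Weighted sum: 2·20 + 4·98 + 5·88 + 4·84 = 40 + 392 + 440 + 336 = 1208
Weight total: 2 + 4 + 5 + 4 = 15
WMA = 1208 / 15 = 80.53

80.53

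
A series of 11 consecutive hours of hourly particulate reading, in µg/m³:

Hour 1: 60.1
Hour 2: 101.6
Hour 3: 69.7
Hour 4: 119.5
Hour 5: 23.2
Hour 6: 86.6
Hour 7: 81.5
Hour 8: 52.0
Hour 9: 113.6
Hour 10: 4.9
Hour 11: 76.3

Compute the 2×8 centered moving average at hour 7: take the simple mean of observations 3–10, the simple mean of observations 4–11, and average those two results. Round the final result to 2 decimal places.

69.29

Sum over 3–10: 69.7 + 119.5 + 23.2 + 86.6 + 81.5 + 52.0 + 113.6 + 4.9 = 551.0
Sum over 4–11: 119.5 + 23.2 + 86.6 + 81.5 + 52.0 + 113.6 + 4.9 + 76.3 = 557.6
CMA at t=7 = (551.0 + 557.6) / (2·8) = 1108.6 / 16 = 69.29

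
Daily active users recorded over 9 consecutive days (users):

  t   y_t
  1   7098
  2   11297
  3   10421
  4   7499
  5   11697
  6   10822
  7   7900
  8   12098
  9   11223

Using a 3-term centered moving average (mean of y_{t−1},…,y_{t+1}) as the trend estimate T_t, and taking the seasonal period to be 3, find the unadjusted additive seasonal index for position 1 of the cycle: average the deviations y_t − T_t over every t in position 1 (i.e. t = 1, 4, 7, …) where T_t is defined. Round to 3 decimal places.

Season position 1 occurs at t = 4, 7 (where T_t is defined).
t=4: T_4 = 9872.33333; y_4 − T_4 = 7499 − 9872.33333 = -2373.33333
t=7: T_7 = 10273.33333; y_7 − T_7 = 7900 − 10273.33333 = -2373.33333
Mean deviation: (-2373.33333 + -2373.33333) / 2 = -2373.333

-2373.333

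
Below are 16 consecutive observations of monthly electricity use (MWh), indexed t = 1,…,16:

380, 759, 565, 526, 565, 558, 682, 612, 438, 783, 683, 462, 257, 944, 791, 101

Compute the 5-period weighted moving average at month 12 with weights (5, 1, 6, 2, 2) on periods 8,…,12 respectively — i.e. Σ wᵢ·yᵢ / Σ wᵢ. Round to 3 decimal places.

Weighted sum: 5·612 + 1·438 + 6·783 + 2·683 + 2·462 = 3060 + 438 + 4698 + 1366 + 924 = 10486
Weight total: 5 + 1 + 6 + 2 + 2 = 16
WMA = 10486 / 16 = 655.375

655.375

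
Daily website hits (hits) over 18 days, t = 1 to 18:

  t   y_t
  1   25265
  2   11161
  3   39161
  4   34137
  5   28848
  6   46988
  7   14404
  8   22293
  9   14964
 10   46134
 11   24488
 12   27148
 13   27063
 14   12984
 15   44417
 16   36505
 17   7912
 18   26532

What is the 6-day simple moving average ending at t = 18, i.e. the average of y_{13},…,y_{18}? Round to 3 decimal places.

25902.167

Sum of periods 13–18: 27063 + 12984 + 44417 + 36505 + 7912 + 26532 = 155413
Divide by 6: 155413 / 6 = 25902.167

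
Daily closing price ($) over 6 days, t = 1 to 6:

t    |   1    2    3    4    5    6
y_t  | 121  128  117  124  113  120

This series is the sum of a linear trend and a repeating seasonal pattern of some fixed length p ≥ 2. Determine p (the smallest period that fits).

2

First differences y_{t+1} − y_t: 7, -11, 7, -11, 7, …
The difference pattern repeats every 2 terms and not for any smaller step, so p = 2.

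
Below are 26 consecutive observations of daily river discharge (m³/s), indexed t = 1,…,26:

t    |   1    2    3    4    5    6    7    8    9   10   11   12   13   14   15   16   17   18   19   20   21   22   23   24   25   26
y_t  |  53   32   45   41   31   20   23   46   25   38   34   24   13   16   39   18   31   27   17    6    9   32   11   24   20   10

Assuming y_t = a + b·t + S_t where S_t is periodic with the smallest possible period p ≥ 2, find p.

First differences y_{t+1} − y_t: -21, 13, -4, -10, -11, 3, 23, -21, 13, -4, -10, -11, 3, 23, -21, 13, …
The difference pattern repeats every 7 terms and not for any smaller step, so p = 7.

7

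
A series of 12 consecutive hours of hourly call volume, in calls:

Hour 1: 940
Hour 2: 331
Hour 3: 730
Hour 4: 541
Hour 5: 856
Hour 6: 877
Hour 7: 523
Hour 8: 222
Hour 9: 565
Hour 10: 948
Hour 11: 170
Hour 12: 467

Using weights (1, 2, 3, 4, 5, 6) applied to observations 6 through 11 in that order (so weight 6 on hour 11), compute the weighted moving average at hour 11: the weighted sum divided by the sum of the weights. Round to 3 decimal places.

Weighted sum: 1·877 + 2·523 + 3·222 + 4·565 + 5·948 + 6·170 = 877 + 1046 + 666 + 2260 + 4740 + 1020 = 10609
Weight total: 1 + 2 + 3 + 4 + 5 + 6 = 21
WMA = 10609 / 21 = 505.190

505.190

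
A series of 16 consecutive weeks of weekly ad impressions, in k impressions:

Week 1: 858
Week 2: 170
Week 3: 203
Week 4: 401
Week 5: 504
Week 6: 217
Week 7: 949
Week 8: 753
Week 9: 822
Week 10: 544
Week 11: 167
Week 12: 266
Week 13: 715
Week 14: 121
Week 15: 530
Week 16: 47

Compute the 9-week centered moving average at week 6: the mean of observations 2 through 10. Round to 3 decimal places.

507.000

Sum of periods 2–10: 170 + 203 + 401 + 504 + 217 + 949 + 753 + 822 + 544 = 4563
Divide by 9: 4563 / 9 = 507.000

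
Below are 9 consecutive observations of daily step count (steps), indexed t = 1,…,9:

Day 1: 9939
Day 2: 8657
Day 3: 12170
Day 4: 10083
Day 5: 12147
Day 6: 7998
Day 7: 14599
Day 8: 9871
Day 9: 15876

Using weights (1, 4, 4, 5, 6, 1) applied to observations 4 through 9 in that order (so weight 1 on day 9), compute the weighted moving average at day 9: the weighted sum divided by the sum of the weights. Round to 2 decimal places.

Weighted sum: 1·10083 + 4·12147 + 4·7998 + 5·14599 + 6·9871 + 1·15876 = 10083 + 48588 + 31992 + 72995 + 59226 + 15876 = 238760
Weight total: 1 + 4 + 4 + 5 + 6 + 1 = 21
WMA = 238760 / 21 = 11369.52

11369.52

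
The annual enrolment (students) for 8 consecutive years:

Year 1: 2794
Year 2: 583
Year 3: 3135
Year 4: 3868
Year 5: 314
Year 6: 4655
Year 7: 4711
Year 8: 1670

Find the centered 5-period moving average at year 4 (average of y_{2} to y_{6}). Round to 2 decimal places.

Sum of periods 2–6: 583 + 3135 + 3868 + 314 + 4655 = 12555
Divide by 5: 12555 / 5 = 2511.00

2511.00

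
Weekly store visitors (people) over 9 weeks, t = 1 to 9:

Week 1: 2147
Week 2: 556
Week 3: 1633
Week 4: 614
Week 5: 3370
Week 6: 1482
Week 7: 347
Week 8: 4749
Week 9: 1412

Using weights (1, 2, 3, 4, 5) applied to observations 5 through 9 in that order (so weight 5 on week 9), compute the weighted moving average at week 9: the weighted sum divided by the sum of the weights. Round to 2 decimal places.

Weighted sum: 1·3370 + 2·1482 + 3·347 + 4·4749 + 5·1412 = 3370 + 2964 + 1041 + 18996 + 7060 = 33431
Weight total: 1 + 2 + 3 + 4 + 5 = 15
WMA = 33431 / 15 = 2228.73

2228.73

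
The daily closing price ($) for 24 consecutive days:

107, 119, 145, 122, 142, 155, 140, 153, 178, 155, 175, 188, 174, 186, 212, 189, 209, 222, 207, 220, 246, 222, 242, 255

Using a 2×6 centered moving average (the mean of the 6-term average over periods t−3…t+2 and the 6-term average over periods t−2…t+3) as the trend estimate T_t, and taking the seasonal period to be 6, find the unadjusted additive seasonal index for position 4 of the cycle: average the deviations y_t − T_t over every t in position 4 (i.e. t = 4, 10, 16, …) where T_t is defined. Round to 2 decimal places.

Season position 4 occurs at t = 4, 10, 16 (where T_t is defined).
t=4: T_4 = 134.4167; y_4 − T_4 = 122 − 134.4167 = -12.4167
t=10: T_10 = 167.6667; y_10 − T_10 = 155 − 167.6667 = -12.6667
t=16: T_16 = 201.4167; y_16 − T_16 = 189 − 201.4167 = -12.4167
Mean deviation: (-12.4167 + -12.6667 + -12.4167) / 3 = -12.50

-12.50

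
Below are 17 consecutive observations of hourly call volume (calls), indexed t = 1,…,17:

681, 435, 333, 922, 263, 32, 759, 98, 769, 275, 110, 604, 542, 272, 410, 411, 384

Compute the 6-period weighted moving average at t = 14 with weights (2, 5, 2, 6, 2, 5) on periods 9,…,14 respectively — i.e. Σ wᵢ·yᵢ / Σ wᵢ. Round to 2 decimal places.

418.23

Weighted sum: 2·769 + 5·275 + 2·110 + 6·604 + 2·542 + 5·272 = 1538 + 1375 + 220 + 3624 + 1084 + 1360 = 9201
Weight total: 2 + 5 + 2 + 6 + 2 + 5 = 22
WMA = 9201 / 22 = 418.23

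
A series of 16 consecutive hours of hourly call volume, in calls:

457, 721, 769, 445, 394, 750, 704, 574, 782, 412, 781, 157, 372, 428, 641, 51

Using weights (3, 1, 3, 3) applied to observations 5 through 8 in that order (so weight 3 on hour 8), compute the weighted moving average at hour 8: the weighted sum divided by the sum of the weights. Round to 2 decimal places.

Weighted sum: 3·394 + 1·750 + 3·704 + 3·574 = 1182 + 750 + 2112 + 1722 = 5766
Weight total: 3 + 1 + 3 + 3 = 10
WMA = 5766 / 10 = 576.60

576.60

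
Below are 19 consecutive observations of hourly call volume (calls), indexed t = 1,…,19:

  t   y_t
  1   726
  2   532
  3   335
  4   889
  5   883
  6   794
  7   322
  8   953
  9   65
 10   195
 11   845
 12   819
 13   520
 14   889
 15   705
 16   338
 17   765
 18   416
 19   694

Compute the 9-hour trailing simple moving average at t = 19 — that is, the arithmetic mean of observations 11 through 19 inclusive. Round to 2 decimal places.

665.67

Sum of periods 11–19: 845 + 819 + 520 + 889 + 705 + 338 + 765 + 416 + 694 = 5991
Divide by 9: 5991 / 9 = 665.67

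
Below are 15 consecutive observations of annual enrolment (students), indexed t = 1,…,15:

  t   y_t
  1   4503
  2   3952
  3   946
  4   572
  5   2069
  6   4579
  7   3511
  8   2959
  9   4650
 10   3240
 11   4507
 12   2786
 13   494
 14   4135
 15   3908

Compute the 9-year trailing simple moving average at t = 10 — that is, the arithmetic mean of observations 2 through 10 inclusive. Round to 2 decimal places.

2942.00

Sum of periods 2–10: 3952 + 946 + 572 + 2069 + 4579 + 3511 + 2959 + 4650 + 3240 = 26478
Divide by 9: 26478 / 9 = 2942.00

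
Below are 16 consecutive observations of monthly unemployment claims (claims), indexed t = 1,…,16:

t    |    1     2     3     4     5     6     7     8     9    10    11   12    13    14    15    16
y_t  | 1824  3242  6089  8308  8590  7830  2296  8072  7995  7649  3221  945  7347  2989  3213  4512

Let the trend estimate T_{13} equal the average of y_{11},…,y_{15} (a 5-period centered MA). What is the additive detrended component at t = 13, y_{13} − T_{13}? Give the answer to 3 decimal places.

Trend T_13 = (3221 + 945 + 7347 + 2989 + 3213) / 5 = 17715/5 = 3543.00000
Detrended value: 7347 − 3543.00000 = 3804.000

3804.000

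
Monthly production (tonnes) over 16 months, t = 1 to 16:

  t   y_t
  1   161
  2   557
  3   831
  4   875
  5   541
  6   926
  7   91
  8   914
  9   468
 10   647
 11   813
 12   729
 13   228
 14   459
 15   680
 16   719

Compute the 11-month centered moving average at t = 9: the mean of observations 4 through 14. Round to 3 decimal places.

Sum of periods 4–14: 875 + 541 + 926 + 91 + 914 + 468 + 647 + 813 + 729 + 228 + 459 = 6691
Divide by 11: 6691 / 11 = 608.273

608.273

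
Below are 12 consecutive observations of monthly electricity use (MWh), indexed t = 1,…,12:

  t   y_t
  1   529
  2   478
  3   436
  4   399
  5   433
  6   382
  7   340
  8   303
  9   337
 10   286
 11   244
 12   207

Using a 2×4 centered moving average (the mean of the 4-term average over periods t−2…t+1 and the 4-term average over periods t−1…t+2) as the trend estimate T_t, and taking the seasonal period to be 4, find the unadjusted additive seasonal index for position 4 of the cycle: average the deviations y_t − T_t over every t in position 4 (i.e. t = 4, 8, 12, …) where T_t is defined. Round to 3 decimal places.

-25.500

Season position 4 occurs at t = 4, 8 (where T_t is defined).
t=4: T_4 = 424.50000; y_4 − T_4 = 399 − 424.50000 = -25.50000
t=8: T_8 = 328.50000; y_8 − T_8 = 303 − 328.50000 = -25.50000
Mean deviation: (-25.50000 + -25.50000) / 2 = -25.500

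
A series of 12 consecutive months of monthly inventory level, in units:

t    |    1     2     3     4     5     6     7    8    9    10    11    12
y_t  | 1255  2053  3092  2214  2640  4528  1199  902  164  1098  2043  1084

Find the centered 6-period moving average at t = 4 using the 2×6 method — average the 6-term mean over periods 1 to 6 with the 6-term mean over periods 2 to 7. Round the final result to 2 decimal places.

2625.67

Sum over 1–6: 1255 + 2053 + 3092 + 2214 + 2640 + 4528 = 15782
Sum over 2–7: 2053 + 3092 + 2214 + 2640 + 4528 + 1199 = 15726
CMA at t=4 = (15782 + 15726) / (2·6) = 31508 / 12 = 2625.67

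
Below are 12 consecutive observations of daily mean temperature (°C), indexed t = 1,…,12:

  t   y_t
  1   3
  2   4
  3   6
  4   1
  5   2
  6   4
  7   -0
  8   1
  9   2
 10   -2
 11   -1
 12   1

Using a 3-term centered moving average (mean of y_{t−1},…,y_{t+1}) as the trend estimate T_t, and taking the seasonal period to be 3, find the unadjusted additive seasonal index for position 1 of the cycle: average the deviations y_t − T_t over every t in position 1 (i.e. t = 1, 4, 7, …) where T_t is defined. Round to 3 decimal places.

-1.778

Season position 1 occurs at t = 4, 7, 10 (where T_t is defined).
t=4: T_4 = 3.00000; y_4 − T_4 = 1 − 3.00000 = -2.00000
t=7: T_7 = 1.66667; y_7 − T_7 = -0 − 1.66667 = -1.66667
t=10: T_10 = -0.33333; y_10 − T_10 = -2 − -0.33333 = -1.66667
Mean deviation: (-2.00000 + -1.66667 + -1.66667) / 3 = -1.778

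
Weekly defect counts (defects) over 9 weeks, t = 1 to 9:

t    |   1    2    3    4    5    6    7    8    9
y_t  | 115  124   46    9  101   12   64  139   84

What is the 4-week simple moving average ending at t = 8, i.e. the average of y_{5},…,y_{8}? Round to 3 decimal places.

79.000

Sum of periods 5–8: 101 + 12 + 64 + 139 = 316
Divide by 4: 316 / 4 = 79.000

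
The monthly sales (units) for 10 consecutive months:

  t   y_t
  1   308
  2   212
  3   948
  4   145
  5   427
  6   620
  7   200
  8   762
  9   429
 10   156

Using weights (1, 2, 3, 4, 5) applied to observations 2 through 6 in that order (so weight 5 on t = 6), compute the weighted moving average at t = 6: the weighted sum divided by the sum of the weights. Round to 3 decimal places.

Weighted sum: 1·212 + 2·948 + 3·145 + 4·427 + 5·620 = 212 + 1896 + 435 + 1708 + 3100 = 7351
Weight total: 1 + 2 + 3 + 4 + 5 = 15
WMA = 7351 / 15 = 490.067

490.067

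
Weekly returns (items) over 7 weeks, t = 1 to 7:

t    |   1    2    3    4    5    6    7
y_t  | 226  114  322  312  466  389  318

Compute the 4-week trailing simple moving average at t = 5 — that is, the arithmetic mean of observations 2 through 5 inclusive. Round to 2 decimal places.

303.50

Sum of periods 2–5: 114 + 322 + 312 + 466 = 1214
Divide by 4: 1214 / 4 = 303.50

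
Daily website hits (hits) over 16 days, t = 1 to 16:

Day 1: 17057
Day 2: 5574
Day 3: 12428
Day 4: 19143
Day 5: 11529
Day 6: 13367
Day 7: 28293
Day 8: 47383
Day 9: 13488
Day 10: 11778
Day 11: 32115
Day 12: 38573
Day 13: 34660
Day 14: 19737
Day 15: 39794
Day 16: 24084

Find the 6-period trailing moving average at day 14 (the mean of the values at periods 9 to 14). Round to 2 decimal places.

Sum of periods 9–14: 13488 + 11778 + 32115 + 38573 + 34660 + 19737 = 150351
Divide by 6: 150351 / 6 = 25058.50

25058.50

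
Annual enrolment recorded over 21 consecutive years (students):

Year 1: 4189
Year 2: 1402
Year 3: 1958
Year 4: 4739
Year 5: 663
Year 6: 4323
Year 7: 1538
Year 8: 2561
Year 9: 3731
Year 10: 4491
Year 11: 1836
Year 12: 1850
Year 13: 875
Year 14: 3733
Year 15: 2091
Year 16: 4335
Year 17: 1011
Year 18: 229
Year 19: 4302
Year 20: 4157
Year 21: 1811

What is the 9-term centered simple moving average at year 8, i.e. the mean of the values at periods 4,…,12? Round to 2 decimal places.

2859.11

Sum of periods 4–12: 4739 + 663 + 4323 + 1538 + 2561 + 3731 + 4491 + 1836 + 1850 = 25732
Divide by 9: 25732 / 9 = 2859.11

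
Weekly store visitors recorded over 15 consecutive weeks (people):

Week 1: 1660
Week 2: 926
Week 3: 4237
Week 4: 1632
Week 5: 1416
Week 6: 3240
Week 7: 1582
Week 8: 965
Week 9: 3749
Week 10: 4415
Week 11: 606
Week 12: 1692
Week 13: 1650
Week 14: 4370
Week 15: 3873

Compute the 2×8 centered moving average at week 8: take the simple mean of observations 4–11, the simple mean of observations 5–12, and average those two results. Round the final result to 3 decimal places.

2204.375

Sum over 4–11: 1632 + 1416 + 3240 + 1582 + 965 + 3749 + 4415 + 606 = 17605
Sum over 5–12: 1416 + 3240 + 1582 + 965 + 3749 + 4415 + 606 + 1692 = 17665
CMA at t=8 = (17605 + 17665) / (2·8) = 35270 / 16 = 2204.375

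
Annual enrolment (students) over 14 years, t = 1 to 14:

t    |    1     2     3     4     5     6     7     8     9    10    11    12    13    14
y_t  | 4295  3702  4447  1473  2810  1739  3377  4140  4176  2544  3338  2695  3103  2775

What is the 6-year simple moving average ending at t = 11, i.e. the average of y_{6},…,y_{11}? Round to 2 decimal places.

3219.00

Sum of periods 6–11: 1739 + 3377 + 4140 + 4176 + 2544 + 3338 = 19314
Divide by 6: 19314 / 6 = 3219.00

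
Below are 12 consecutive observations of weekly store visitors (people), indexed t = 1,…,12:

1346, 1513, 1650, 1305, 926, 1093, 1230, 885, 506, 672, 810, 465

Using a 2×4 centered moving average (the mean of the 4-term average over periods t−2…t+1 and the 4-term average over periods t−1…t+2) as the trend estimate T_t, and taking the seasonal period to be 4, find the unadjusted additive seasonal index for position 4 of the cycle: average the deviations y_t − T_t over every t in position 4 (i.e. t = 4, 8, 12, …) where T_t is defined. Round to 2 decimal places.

9.06

Season position 4 occurs at t = 4, 8 (where T_t is defined).
t=4: T_4 = 1296.0000; y_4 − T_4 = 1305 − 1296.0000 = 9.0000
t=8: T_8 = 875.8750; y_8 − T_8 = 885 − 875.8750 = 9.1250
Mean deviation: (9.0000 + 9.1250) / 2 = 9.06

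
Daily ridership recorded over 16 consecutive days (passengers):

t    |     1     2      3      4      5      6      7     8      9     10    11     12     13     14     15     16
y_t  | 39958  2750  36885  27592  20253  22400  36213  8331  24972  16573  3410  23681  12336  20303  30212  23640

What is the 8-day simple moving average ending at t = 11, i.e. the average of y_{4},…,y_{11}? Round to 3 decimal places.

Sum of periods 4–11: 27592 + 20253 + 22400 + 36213 + 8331 + 24972 + 16573 + 3410 = 159744
Divide by 8: 159744 / 8 = 19968.000

19968.000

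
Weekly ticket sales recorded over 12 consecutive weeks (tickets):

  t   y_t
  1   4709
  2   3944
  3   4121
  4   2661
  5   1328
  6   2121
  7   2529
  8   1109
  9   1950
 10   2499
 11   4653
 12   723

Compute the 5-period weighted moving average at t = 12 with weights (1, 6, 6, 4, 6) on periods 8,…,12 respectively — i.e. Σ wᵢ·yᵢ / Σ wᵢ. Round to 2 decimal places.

2206.65

Weighted sum: 1·1109 + 6·1950 + 6·2499 + 4·4653 + 6·723 = 1109 + 11700 + 14994 + 18612 + 4338 = 50753
Weight total: 1 + 6 + 6 + 4 + 6 = 23
WMA = 50753 / 23 = 2206.65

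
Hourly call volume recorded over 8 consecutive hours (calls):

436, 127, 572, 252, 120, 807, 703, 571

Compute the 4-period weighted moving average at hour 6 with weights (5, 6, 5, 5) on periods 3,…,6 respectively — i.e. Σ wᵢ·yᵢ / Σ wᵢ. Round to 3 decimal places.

428.905

Weighted sum: 5·572 + 6·252 + 5·120 + 5·807 = 2860 + 1512 + 600 + 4035 = 9007
Weight total: 5 + 6 + 5 + 5 = 21
WMA = 9007 / 21 = 428.905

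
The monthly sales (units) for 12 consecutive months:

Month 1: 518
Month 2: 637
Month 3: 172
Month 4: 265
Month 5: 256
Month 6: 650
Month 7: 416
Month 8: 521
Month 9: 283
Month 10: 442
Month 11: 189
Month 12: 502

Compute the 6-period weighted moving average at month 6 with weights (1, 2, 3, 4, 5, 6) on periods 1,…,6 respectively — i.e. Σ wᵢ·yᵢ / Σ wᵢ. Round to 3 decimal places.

407.048

Weighted sum: 1·518 + 2·637 + 3·172 + 4·265 + 5·256 + 6·650 = 518 + 1274 + 516 + 1060 + 1280 + 3900 = 8548
Weight total: 1 + 2 + 3 + 4 + 5 + 6 = 21
WMA = 8548 / 21 = 407.048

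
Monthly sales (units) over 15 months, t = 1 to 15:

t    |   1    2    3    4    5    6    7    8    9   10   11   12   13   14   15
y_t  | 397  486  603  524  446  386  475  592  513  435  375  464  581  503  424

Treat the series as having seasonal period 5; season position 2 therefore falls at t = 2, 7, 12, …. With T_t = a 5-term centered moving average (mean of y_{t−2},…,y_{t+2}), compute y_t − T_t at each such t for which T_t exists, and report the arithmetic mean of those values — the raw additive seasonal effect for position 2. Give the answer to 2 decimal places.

Season position 2 occurs at t = 7, 12 (where T_t is defined).
t=7: T_7 = 482.4000; y_7 − T_7 = 475 − 482.4000 = -7.4000
t=12: T_12 = 471.6000; y_12 − T_12 = 464 − 471.6000 = -7.6000
Mean deviation: (-7.4000 + -7.6000) / 2 = -7.50

-7.50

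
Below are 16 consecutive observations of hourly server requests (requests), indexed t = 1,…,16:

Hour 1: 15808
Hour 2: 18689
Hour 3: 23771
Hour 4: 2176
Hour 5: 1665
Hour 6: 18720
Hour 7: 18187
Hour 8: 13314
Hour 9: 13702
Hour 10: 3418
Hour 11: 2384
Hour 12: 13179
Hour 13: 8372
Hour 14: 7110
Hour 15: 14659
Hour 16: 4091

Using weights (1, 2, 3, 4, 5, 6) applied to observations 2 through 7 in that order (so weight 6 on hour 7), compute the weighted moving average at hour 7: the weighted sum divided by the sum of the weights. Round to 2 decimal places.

Weighted sum: 1·18689 + 2·23771 + 3·2176 + 4·1665 + 5·18720 + 6·18187 = 18689 + 47542 + 6528 + 6660 + 93600 + 109122 = 282141
Weight total: 1 + 2 + 3 + 4 + 5 + 6 = 21
WMA = 282141 / 21 = 13435.29

13435.29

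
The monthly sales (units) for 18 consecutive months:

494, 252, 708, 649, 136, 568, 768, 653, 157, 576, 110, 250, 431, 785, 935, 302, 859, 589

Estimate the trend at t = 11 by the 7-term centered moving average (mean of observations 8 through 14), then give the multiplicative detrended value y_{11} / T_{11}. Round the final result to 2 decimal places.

0.26

Trend T_11 = (653 + 157 + 576 + 110 + 250 + 431 + 785) / 7 = 2962/7 = 423.1429
Ratio to trend: 110 / 423.1429 = 0.26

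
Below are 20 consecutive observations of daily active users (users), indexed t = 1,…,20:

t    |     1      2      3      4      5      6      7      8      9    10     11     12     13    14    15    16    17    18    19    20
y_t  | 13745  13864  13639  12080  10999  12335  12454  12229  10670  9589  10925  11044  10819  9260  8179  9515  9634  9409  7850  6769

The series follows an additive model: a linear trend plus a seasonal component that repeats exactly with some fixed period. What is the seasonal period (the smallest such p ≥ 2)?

5

First differences y_{t+1} − y_t: 119, -225, -1559, -1081, 1336, 119, -225, -1559, -1081, 1336, 119, -225, …
The difference pattern repeats every 5 terms and not for any smaller step, so p = 5.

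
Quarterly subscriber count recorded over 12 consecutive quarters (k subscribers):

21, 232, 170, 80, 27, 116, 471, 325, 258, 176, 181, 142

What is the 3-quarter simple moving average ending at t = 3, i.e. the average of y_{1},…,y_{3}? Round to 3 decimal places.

Sum of periods 1–3: 21 + 232 + 170 = 423
Divide by 3: 423 / 3 = 141.000

141.000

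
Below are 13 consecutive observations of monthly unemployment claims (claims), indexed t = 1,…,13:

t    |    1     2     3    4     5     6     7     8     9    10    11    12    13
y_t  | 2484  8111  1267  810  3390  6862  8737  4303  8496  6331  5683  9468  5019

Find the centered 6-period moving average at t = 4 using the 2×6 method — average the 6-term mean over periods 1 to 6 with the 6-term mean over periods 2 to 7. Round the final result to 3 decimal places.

Sum over 1–6: 2484 + 8111 + 1267 + 810 + 3390 + 6862 = 22924
Sum over 2–7: 8111 + 1267 + 810 + 3390 + 6862 + 8737 = 29177
CMA at t=4 = (22924 + 29177) / (2·6) = 52101 / 12 = 4341.750

4341.750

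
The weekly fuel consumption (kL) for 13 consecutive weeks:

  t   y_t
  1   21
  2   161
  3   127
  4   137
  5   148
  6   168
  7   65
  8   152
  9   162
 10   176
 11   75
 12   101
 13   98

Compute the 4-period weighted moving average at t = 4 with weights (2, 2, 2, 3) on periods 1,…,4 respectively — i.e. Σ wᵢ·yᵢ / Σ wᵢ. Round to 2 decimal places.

Weighted sum: 2·21 + 2·161 + 2·127 + 3·137 = 42 + 322 + 254 + 411 = 1029
Weight total: 2 + 2 + 2 + 3 = 9
WMA = 1029 / 9 = 114.33

114.33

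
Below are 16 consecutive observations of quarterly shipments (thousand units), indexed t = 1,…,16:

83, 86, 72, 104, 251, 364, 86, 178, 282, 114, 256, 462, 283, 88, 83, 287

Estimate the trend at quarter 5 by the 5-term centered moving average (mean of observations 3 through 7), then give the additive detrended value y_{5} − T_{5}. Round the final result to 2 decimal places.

Trend T_5 = (72 + 104 + 251 + 364 + 86) / 5 = 877/5 = 175.4000
Detrended value: 251 − 175.4000 = 75.60

75.60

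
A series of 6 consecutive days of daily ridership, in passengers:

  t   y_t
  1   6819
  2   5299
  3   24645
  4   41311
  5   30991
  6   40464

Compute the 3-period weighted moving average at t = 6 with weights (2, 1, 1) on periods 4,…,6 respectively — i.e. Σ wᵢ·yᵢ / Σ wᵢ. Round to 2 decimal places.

38519.25

Weighted sum: 2·41311 + 1·30991 + 1·40464 = 82622 + 30991 + 40464 = 154077
Weight total: 2 + 1 + 1 = 4
WMA = 154077 / 4 = 38519.25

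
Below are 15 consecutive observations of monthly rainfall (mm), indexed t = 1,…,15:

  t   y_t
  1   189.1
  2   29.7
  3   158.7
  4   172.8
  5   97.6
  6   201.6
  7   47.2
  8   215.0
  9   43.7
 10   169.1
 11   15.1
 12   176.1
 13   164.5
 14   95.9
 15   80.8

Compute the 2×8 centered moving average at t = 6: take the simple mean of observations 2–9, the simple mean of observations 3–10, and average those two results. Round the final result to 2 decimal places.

129.50

Sum over 2–9: 29.7 + 158.7 + 172.8 + 97.6 + 201.6 + 47.2 + 215.0 + 43.7 = 966.3
Sum over 3–10: 158.7 + 172.8 + 97.6 + 201.6 + 47.2 + 215.0 + 43.7 + 169.1 = 1105.7
CMA at t=6 = (966.3 + 1105.7) / (2·8) = 2072.0 / 16 = 129.50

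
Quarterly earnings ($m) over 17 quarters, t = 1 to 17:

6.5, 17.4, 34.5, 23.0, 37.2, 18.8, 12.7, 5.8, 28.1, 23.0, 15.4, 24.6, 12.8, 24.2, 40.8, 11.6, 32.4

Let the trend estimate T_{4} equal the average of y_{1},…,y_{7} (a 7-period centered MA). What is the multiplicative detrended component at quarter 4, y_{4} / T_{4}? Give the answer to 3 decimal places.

1.073

Trend T_4 = (6.5 + 17.4 + 34.5 + 23.0 + 37.2 + 18.8 + 12.7) / 7 = 150.1/7 = 21.44286
Ratio to trend: 23.0 / 21.44286 = 1.073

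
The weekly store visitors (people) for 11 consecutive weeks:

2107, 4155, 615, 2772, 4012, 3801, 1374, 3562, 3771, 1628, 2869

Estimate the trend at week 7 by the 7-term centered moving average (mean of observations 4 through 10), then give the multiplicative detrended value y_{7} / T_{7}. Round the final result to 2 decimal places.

Trend T_7 = (2772 + 4012 + 3801 + 1374 + 3562 + 3771 + 1628) / 7 = 20920/7 = 2988.5714
Ratio to trend: 1374 / 2988.5714 = 0.46

0.46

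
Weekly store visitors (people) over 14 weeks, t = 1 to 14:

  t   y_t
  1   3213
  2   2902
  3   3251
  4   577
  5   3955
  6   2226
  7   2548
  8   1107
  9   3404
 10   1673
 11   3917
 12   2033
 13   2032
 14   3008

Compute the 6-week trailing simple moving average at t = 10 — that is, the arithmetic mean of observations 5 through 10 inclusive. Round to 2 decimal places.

2485.50

Sum of periods 5–10: 3955 + 2226 + 2548 + 1107 + 3404 + 1673 = 14913
Divide by 6: 14913 / 6 = 2485.50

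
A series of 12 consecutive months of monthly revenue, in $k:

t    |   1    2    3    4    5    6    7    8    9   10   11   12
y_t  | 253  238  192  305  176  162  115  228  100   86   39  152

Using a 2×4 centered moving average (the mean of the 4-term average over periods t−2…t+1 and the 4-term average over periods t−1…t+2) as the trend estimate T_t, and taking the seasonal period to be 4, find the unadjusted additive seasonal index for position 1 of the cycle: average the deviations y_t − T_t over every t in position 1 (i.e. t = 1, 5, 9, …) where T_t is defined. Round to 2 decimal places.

Season position 1 occurs at t = 5, 9 (where T_t is defined).
t=5: T_5 = 199.1250; y_5 − T_5 = 176 − 199.1250 = -23.1250
t=9: T_9 = 122.7500; y_9 − T_9 = 100 − 122.7500 = -22.7500
Mean deviation: (-23.1250 + -22.7500) / 2 = -22.94

-22.94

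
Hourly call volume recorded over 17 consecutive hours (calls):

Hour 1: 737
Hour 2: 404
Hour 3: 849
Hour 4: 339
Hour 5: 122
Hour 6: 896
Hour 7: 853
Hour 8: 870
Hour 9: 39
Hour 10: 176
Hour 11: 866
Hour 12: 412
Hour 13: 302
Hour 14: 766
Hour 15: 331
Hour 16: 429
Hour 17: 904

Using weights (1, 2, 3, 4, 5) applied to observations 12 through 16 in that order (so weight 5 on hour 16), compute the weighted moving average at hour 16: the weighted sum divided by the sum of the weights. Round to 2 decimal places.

Weighted sum: 1·412 + 2·302 + 3·766 + 4·331 + 5·429 = 412 + 604 + 2298 + 1324 + 2145 = 6783
Weight total: 1 + 2 + 3 + 4 + 5 = 15
WMA = 6783 / 15 = 452.20

452.20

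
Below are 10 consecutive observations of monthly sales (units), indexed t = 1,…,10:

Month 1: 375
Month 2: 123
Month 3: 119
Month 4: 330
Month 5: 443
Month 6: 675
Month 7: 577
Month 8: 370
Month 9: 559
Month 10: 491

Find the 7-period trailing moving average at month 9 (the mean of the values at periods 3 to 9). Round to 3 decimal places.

439.000

Sum of periods 3–9: 119 + 330 + 443 + 675 + 577 + 370 + 559 = 3073
Divide by 7: 3073 / 7 = 439.000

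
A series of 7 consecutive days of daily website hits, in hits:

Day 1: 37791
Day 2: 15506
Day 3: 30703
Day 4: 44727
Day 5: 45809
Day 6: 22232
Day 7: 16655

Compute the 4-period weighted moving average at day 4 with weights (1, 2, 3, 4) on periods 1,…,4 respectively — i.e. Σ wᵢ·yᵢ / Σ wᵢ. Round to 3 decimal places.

33982.000

Weighted sum: 1·37791 + 2·15506 + 3·30703 + 4·44727 = 37791 + 31012 + 92109 + 178908 = 339820
Weight total: 1 + 2 + 3 + 4 = 10
WMA = 339820 / 10 = 33982.000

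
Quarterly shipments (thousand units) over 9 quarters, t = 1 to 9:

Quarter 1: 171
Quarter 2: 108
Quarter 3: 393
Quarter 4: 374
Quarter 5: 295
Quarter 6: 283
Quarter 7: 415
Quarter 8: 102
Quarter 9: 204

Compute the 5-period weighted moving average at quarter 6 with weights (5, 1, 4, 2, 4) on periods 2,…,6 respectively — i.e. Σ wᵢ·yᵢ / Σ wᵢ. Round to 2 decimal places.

259.44

Weighted sum: 5·108 + 1·393 + 4·374 + 2·295 + 4·283 = 540 + 393 + 1496 + 590 + 1132 = 4151
Weight total: 5 + 1 + 4 + 2 + 4 = 16
WMA = 4151 / 16 = 259.44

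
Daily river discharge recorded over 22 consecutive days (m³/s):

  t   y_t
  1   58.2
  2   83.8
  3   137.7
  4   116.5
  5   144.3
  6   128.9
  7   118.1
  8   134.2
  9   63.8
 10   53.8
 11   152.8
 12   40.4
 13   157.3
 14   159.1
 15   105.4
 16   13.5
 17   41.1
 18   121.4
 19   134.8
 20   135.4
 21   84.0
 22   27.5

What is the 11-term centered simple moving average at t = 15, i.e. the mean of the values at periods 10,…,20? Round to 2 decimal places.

101.36

Sum of periods 10–20: 53.8 + 152.8 + 40.4 + 157.3 + 159.1 + 105.4 + 13.5 + 41.1 + 121.4 + 134.8 + 135.4 = 1115.0
Divide by 11: 1115.0 / 11 = 101.36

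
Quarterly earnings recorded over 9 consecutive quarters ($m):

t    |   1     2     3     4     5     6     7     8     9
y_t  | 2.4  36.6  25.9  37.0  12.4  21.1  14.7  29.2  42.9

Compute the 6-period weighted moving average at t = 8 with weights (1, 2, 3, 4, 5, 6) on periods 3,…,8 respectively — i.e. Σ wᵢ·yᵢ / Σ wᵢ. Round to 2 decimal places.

Weighted sum: 1·25.9 + 2·37.0 + 3·12.4 + 4·21.1 + 5·14.7 + 6·29.2 = 25.9 + 74.0 + 37.2 + 84.4 + 73.5 + 175.2 = 470.2
Weight total: 1 + 2 + 3 + 4 + 5 + 6 = 21
WMA = 470.2 / 21 = 22.39

22.39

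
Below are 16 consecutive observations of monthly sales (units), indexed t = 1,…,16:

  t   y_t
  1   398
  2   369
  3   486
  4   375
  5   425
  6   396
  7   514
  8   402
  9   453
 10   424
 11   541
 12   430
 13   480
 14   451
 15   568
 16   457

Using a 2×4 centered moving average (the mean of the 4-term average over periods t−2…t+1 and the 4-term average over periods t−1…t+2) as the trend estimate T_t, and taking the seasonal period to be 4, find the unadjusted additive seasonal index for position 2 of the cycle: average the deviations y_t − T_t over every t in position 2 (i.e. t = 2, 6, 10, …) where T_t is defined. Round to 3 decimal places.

-34.667

Season position 2 occurs at t = 6, 10, 14 (where T_t is defined).
t=6: T_6 = 430.87500; y_6 − T_6 = 396 − 430.87500 = -34.87500
t=10: T_10 = 458.50000; y_10 − T_10 = 424 − 458.50000 = -34.50000
t=14: T_14 = 485.62500; y_14 − T_14 = 451 − 485.62500 = -34.62500
Mean deviation: (-34.87500 + -34.50000 + -34.62500) / 3 = -34.667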